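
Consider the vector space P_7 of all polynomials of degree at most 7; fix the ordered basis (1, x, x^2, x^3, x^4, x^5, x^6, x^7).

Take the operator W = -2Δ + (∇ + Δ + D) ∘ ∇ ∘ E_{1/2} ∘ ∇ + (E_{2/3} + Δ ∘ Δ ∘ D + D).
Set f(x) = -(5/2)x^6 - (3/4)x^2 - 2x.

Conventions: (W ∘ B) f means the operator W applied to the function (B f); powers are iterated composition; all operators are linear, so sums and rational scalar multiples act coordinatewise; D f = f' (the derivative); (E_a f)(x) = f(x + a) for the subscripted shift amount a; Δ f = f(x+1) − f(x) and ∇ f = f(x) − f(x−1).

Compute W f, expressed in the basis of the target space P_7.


the result is g(x) = -(5/2)x^6 + 5x^5 + (175/3)x^4 - (30100/27)x^3 + (55819/108)x^2 - (445253/162)x + 141509/729

Δ f = -15x^5 - (75/2)x^4 - 50x^3 - (75/2)x^2 - (33/2)x - 21/4
(-2Δ) f = 30x^5 + 75x^4 + 100x^3 + 75x^2 + 33x + 21/2
∇ f = -15x^5 + (75/2)x^4 - 50x^3 + (75/2)x^2 - (33/2)x + 5/4
E_{1/2} ∇ f = -15x^5 - (25/2)x^3 - (39/16)x - 2
∇ (E_{1/2} ∘ ∇) f = -75x^4 + 150x^3 - (375/2)x^2 + (225/2)x - 479/16
∇ ∇ (E_{1/2} ∘ ∇) f = -300x^3 + 900x^2 - 1125x + 525
Δ ∇ (E_{1/2} ∘ ∇) f = -300x^3 - 225x
D ∇ (E_{1/2} ∘ ∇) f = -300x^3 + 450x^2 - 375x + 225/2
(∇ + Δ + D) ∇ (E_{1/2} ∘ ∇) f = -900x^3 + 1350x^2 - 1725x + 1275/2
E_{2/3} f = -(5/2)x^6 - 10x^5 - (50/3)x^4 - (400/27)x^3 - (881/108)x^2 - (403/81)x - 1375/729
D f = -15x^5 - (3/2)x - 2
Δ D f = -75x^4 - 150x^3 - 150x^2 - 75x - 33/2
Δ Δ D f = -300x^3 - 900x^2 - 1050x - 450
D f = -15x^5 - (3/2)x - 2
(E_{2/3} + Δ ∘ Δ ∘ D + D) f = -(5/2)x^6 - 25x^5 - (50/3)x^4 - (8500/27)x^3 - (98081/108)x^2 - (171149/162)x - 330883/729
(-2Δ + (∇ + Δ + D) ∘ ∇ ∘ E_{1/2} ∘ ∇ + (E_{2/3} + Δ ∘ Δ ∘ D + D)) f = -(5/2)x^6 + 5x^5 + (175/3)x^4 - (30100/27)x^3 + (55819/108)x^2 - (445253/162)x + 141509/729


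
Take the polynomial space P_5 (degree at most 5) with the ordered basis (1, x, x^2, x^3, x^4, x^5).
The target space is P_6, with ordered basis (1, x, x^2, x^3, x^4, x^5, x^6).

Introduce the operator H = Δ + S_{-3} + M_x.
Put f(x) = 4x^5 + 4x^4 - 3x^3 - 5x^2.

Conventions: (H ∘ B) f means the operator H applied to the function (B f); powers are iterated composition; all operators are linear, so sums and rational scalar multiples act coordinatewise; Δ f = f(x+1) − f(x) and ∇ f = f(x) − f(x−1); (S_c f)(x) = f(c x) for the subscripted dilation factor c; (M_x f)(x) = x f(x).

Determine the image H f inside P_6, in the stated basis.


Δ f = 20x^4 + 56x^3 + 55x^2 + 17x
S_{-3} f = -972x^5 + 324x^4 + 81x^3 - 45x^2
M_x f = 4x^6 + 4x^5 - 3x^4 - 5x^3
(Δ + S_{-3} + M_x) f = 4x^6 - 968x^5 + 341x^4 + 132x^3 + 10x^2 + 17x

g(x) = 4x^6 - 968x^5 + 341x^4 + 132x^3 + 10x^2 + 17x


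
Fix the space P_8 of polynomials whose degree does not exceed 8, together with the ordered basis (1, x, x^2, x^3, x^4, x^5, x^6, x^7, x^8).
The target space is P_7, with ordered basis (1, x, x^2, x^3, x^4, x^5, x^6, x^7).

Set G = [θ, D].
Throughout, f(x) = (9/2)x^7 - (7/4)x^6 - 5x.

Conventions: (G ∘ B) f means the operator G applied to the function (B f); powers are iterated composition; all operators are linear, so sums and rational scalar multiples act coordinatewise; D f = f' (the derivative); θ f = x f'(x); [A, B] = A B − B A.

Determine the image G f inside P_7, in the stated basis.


the image equals g(x) = -(63/2)x^6 + (21/2)x^5 + 5

D f = (63/2)x^6 - (21/2)x^5 - 5
θ D f = 189x^6 - (105/2)x^5
θ f = (63/2)x^7 - (21/2)x^6 - 5x
D θ f = (441/2)x^6 - 63x^5 - 5
[θ, D] f = -(63/2)x^6 + (21/2)x^5 + 5


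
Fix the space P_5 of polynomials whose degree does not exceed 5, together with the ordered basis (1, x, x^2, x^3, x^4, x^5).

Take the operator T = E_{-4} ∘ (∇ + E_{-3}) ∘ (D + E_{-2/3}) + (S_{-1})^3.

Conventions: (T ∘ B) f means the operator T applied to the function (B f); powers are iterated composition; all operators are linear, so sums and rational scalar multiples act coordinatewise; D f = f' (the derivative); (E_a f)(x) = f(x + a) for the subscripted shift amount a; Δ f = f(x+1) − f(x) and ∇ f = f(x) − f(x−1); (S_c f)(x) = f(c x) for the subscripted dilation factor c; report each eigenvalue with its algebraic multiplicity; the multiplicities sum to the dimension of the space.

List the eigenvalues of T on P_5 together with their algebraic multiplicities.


λ = 0 (multiplicity 3), λ = 2 (multiplicity 3)

image of 1: 2
image of x: -17/3
image of x^2: 2x^2 - (34/3)x + 328/9
image of x^3: -17x^2 + (328/3)x - 6758/27
image of x^4: 2x^4 - (68/3)x^3 + (656/3)x^2 - (27032/27)x + 143368/81
image of x^5: -(85/3)x^4 + (3280/9)x^3 - (67580/27)x^2 + (716840/81)x - 3085430/243
the matrix is upper triangular; its diagonal is (2, 0, 2, 0, 2, 0)
for a triangular matrix the eigenvalues are the diagonal entries, with algebraic multiplicity their repetition count


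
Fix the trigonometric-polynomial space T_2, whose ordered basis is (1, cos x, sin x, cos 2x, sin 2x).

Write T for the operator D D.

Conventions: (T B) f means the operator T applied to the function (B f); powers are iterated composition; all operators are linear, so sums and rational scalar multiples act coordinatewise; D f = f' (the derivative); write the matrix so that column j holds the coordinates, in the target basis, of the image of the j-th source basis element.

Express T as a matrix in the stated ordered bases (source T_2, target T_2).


the matrix is [[0, 0, 0, 0, 0]; [0, -1, 0, 0, 0]; [0, 0, -1, 0, 0]; [0, 0, 0, -4, 0]; [0, 0, 0, 0, -4]] (rows listed top to bottom)

image of 1: 0
image of cos x: -cos x
image of sin x: -sin x
image of cos 2x: -4cos 2x
image of sin 2x: -4sin 2x
each image's coordinates form column j of the matrix


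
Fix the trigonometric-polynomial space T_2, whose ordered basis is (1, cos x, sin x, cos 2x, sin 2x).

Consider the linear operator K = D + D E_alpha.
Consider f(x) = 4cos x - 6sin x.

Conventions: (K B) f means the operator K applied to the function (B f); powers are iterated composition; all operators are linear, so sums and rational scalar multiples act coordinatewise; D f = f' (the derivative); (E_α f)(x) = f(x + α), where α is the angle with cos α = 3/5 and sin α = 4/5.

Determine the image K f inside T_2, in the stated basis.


g(x) = -(64/5)cos x - (8/5)sin x

D f = -6cos x - 4sin x
E_alpha f = -(12/5)cos x - (34/5)sin x
D E_alpha f = -(34/5)cos x + (12/5)sin x
(D + D E_alpha) f = -(64/5)cos x - (8/5)sin x


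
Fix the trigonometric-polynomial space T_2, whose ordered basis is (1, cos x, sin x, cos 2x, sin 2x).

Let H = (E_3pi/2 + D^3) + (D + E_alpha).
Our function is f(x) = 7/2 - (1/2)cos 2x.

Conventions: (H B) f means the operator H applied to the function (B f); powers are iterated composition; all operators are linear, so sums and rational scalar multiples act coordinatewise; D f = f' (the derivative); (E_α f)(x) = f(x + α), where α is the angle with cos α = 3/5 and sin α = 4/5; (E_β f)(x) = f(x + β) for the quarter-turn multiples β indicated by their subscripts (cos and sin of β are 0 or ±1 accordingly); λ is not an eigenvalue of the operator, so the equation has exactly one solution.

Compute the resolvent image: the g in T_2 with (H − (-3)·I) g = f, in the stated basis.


write g with unknown coordinates in the stated basis and equate coefficients in (H − (-3)·I) g = f
solving from the highest basis element down gives g = 7/10 - (43/1418)cos 2x + (63/709)sin 2x
check: H g = 7/5 - (290/709)cos 2x - (189/709)sin 2x
so H g − (-3)·g = 7/2 - (1/2)cos 2x = f ✓

the image equals g(x) = 7/10 - (43/1418)cos 2x + (63/709)sin 2x


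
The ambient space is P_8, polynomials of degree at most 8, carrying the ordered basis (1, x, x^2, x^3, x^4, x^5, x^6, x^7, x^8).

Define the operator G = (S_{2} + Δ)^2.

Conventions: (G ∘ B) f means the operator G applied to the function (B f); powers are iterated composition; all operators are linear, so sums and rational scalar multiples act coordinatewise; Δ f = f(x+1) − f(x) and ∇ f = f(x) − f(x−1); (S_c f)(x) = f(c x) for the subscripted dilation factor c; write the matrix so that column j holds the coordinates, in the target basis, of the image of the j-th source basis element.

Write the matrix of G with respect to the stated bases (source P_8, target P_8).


image of 1: 1
image of x: 4x + 3
image of x^2: 16x^2 + 12x + 7
image of x^3: 64x^3 + 36x^2 + 36x + 15
image of x^4: 256x^4 + 96x^3 + 132x^2 + 96x + 31
image of x^5: 1024x^5 + 240x^4 + 420x^3 + 420x^2 + 240x + 63
image of x^6: 4096x^6 + 576x^5 + 1230x^4 + 1560x^3 + 1230x^2 + 576x + 127
image of x^7: 16384x^7 + 1344x^6 + 3402x^5 + 5250x^4 + 5250x^3 + 3402x^2 + 1344x + 255
image of x^8: 65536x^8 + 3072x^7 + 9016x^6 + 16464x^5 + 20020x^4 + 16464x^3 + 9016x^2 + 3072x + 511
each image's coordinates form column j of the matrix

the matrix is [[1, 3, 7, 15, 31, 63, 127, 255, 511]; [0, 4, 12, 36, 96, 240, 576, 1344, 3072]; [0, 0, 16, 36, 132, 420, 1230, 3402, 9016]; [0, 0, 0, 64, 96, 420, 1560, 5250, 16464]; [0, 0, 0, 0, 256, 240, 1230, 5250, 20020]; [0, 0, 0, 0, 0, 1024, 576, 3402, 16464]; [0, 0, 0, 0, 0, 0, 4096, 1344, 9016]; [0, 0, 0, 0, 0, 0, 0, 16384, 3072]; [0, 0, 0, 0, 0, 0, 0, 0, 65536]] (rows listed top to bottom)


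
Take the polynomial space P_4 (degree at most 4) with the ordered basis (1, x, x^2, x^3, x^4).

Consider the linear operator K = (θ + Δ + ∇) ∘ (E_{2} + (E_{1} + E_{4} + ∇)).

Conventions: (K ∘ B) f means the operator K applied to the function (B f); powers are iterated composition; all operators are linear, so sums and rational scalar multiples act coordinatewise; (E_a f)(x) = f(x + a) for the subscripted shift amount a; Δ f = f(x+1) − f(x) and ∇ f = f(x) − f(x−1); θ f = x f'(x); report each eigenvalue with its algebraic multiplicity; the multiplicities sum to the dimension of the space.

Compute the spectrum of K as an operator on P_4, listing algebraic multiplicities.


image of 1: 0
image of x: 3x + 6
image of x^2: 6x^2 + 28x + 32
image of x^3: 9x^3 + 66x^2 + 156x + 126
image of x^4: 12x^4 + 120x^3 + 432x^2 + 800x + 656
the matrix is upper triangular; its diagonal is (0, 3, 6, 9, 12)
for a triangular matrix the eigenvalues are the diagonal entries, with algebraic multiplicity their repetition count

λ = 0 (multiplicity 1), λ = 3 (multiplicity 1), λ = 6 (multiplicity 1), λ = 9 (multiplicity 1), λ = 12 (multiplicity 1)


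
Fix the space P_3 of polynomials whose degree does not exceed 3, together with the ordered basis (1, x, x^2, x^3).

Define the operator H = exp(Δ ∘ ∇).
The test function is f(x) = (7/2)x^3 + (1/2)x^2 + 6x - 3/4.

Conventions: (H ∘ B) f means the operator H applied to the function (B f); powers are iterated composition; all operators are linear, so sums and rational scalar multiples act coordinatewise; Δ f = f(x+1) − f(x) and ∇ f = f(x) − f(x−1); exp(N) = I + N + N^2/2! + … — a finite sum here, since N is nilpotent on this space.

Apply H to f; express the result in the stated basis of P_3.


the result is g(x) = (7/2)x^3 + (1/2)x^2 + 27x + 1/4

order-1 term: 21x + 1
the series for exp(Δ ∘ ∇) f terminates at order 1
exp(Δ ∘ ∇) f = (7/2)x^3 + (1/2)x^2 + 27x + 1/4


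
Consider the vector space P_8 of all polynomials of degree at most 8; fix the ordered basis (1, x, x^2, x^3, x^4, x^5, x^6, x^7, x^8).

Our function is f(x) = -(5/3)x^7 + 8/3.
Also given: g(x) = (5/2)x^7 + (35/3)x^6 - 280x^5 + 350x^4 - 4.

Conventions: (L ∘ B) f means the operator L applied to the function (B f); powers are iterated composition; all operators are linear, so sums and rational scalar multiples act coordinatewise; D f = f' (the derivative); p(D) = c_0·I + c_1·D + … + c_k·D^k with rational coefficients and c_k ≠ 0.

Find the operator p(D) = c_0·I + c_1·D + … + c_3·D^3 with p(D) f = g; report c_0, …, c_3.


D^0 f = -(5/3)x^7 + 8/3
D^1 f = -(35/3)x^6
D^2 f = -70x^5
D^3 f = -350x^4
matching coefficients of g against c_0 f + c_1 Df + … from the top degree down determines the c_i
solution: c_0 = -3/2, c_1 = -1, c_2 = 4, c_3 = -1

c_0 = -3/2, c_1 = -1, c_2 = 4, c_3 = -1


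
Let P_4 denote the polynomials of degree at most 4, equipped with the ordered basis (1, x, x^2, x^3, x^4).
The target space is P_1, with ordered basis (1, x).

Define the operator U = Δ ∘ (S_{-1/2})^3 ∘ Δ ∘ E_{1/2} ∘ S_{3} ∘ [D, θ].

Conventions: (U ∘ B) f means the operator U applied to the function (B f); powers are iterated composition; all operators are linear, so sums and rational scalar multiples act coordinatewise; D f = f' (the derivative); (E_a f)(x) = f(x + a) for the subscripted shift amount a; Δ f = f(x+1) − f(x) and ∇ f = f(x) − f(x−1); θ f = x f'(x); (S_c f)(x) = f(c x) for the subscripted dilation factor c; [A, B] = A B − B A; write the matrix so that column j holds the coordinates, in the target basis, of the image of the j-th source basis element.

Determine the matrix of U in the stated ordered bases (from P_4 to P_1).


image of 1: 0
image of x: 0
image of x^2: 0
image of x^3: -27/4
image of x^4: (81/8)x - 1215/16
each image's coordinates form column j of the matrix

the matrix is [[0, 0, 0, -27/4, -1215/16]; [0, 0, 0, 0, 81/8]] (rows listed top to bottom)


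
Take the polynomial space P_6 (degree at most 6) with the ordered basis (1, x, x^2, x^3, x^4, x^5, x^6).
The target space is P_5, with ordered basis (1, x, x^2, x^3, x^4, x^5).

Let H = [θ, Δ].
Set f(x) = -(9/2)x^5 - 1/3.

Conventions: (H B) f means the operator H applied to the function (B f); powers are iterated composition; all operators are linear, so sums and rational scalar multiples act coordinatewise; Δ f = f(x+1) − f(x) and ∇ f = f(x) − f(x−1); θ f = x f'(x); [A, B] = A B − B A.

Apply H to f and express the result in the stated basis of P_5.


the image equals g(x) = (45/2)x^4 + 90x^3 + 135x^2 + 90x + 45/2

Δ f = -(45/2)x^4 - 45x^3 - 45x^2 - (45/2)x - 9/2
θ Δ f = -90x^4 - 135x^3 - 90x^2 - (45/2)x
θ f = -(45/2)x^5
Δ θ f = -(225/2)x^4 - 225x^3 - 225x^2 - (225/2)x - 45/2
[θ, Δ] f = (45/2)x^4 + 90x^3 + 135x^2 + 90x + 45/2


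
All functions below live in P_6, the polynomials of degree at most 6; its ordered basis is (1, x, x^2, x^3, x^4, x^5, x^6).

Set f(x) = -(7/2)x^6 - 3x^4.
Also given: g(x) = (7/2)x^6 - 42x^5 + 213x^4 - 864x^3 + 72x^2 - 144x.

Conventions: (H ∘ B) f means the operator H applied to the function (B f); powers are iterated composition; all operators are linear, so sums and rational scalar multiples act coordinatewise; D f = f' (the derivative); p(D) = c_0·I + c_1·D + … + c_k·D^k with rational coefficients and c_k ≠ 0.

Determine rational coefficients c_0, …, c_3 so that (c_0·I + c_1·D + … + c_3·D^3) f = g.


D^0 f = -(7/2)x^6 - 3x^4
D^1 f = -21x^5 - 12x^3
D^2 f = -105x^4 - 36x^2
D^3 f = -420x^3 - 72x
matching coefficients of g against c_0 f + c_1 Df + … from the top degree down determines the c_i
solution: c_0 = -1, c_1 = 2, c_2 = -2, c_3 = 2

c_0 = -1, c_1 = 2, c_2 = -2, c_3 = 2


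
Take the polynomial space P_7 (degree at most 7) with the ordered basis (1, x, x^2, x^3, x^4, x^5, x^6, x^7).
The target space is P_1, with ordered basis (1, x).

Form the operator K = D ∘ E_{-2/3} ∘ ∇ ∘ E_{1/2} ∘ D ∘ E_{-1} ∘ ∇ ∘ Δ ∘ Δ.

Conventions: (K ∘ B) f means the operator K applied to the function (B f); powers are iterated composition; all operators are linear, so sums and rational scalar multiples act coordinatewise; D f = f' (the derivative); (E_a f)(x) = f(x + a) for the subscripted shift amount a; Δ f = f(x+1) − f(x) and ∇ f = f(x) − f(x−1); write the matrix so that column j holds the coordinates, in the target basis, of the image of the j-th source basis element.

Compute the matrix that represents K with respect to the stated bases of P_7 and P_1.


image of 1: 0
image of x: 0
image of x^2: 0
image of x^3: 0
image of x^4: 0
image of x^5: 0
image of x^6: 720
image of x^7: 5040x - 5880
each image's coordinates form column j of the matrix

the matrix is [[0, 0, 0, 0, 0, 0, 720, -5880]; [0, 0, 0, 0, 0, 0, 0, 5040]] (rows listed top to bottom)


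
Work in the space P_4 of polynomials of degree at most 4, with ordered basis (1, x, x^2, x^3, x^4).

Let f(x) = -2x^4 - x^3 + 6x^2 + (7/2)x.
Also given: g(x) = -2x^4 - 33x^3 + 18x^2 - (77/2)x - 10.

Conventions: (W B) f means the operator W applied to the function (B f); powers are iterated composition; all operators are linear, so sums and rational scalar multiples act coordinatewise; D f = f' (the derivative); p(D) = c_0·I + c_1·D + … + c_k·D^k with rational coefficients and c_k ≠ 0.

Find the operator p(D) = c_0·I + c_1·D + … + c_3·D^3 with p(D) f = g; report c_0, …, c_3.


p(D) = I + 4·D − D^2 + 2·D^3, i.e. c_0 = 1, c_1 = 4, c_2 = -1, c_3 = 2

D^0 f = -2x^4 - x^3 + 6x^2 + (7/2)x
D^1 f = -8x^3 - 3x^2 + 12x + 7/2
D^2 f = -24x^2 - 6x + 12
D^3 f = -48x - 6
matching coefficients of g against c_0 f + c_1 Df + … from the top degree down determines the c_i
solution: c_0 = 1, c_1 = 4, c_2 = -1, c_3 = 2


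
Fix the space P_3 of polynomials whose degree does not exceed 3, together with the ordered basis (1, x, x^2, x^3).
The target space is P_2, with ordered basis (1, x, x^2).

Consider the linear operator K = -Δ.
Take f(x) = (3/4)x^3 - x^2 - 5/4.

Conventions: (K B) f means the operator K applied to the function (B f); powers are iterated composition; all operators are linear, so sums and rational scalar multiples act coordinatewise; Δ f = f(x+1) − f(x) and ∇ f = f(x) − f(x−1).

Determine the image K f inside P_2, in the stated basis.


the image equals g(x) = -(9/4)x^2 - (1/4)x + 1/4

Δ f = (9/4)x^2 + (1/4)x - 1/4
(-Δ) f = -(9/4)x^2 - (1/4)x + 1/4


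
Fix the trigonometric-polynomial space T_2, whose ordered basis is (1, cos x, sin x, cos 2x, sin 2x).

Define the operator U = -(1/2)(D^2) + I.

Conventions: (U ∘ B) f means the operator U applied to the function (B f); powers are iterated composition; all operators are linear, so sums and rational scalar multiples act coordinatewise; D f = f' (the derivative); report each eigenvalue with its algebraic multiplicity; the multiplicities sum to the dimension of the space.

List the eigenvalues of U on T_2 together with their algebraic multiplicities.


λ = 1 (multiplicity 1), λ = 3/2 (multiplicity 2), λ = 3 (multiplicity 2)

image of 1: 1
image of cos x: (3/2)cos x
image of sin x: (3/2)sin x
image of cos 2x: 3cos 2x
image of sin 2x: 3sin 2x
the matrix is diagonal; its diagonal is (1, 3/2, 3/2, 3, 3)
for a triangular matrix the eigenvalues are the diagonal entries, with algebraic multiplicity their repetition count


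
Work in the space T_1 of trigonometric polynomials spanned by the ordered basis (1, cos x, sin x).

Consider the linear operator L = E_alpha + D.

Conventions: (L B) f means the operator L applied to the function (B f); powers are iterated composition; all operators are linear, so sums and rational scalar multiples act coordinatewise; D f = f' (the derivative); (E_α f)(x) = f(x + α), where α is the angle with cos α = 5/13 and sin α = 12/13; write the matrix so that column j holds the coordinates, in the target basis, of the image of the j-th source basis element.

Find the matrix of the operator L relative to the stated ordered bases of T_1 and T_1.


image of 1: 1
image of cos x: (5/13)cos x - (25/13)sin x
image of sin x: (25/13)cos x + (5/13)sin x
each image's coordinates form column j of the matrix

the matrix is [[1, 0, 0]; [0, 5/13, 25/13]; [0, -25/13, 5/13]] (rows listed top to bottom)


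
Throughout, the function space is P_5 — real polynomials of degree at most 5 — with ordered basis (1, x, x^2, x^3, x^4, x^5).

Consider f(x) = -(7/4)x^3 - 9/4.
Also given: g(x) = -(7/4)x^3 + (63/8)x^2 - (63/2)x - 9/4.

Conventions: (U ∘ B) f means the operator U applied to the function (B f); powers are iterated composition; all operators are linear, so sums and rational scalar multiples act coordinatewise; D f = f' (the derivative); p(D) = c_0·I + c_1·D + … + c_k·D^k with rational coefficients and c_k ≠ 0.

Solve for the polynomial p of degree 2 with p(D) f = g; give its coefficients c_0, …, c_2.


p(D) = I − (3/2)·D + 3·D^2, i.e. c_0 = 1, c_1 = -3/2, c_2 = 3

D^0 f = -(7/4)x^3 - 9/4
D^1 f = -(21/4)x^2
D^2 f = -(21/2)x
matching coefficients of g against c_0 f + c_1 Df + … from the top degree down determines the c_i
solution: c_0 = 1, c_1 = -3/2, c_2 = 3


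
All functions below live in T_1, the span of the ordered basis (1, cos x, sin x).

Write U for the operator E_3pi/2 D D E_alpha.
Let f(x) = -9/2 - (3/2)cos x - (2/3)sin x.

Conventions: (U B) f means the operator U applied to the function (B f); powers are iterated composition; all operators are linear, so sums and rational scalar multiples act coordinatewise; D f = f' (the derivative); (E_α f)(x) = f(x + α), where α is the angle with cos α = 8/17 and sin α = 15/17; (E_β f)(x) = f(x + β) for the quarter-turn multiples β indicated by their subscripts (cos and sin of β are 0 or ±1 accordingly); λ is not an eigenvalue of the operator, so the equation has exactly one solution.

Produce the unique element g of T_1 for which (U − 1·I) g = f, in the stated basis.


write g with unknown coordinates in the stated basis and equate coefficients in (U − 1·I) g = f
solving from the highest basis element down gives g = 9/2 + (5/6)cos x + (7/48)sin x
check: U g = -(2/3)cos x - (25/48)sin x
so U g − 1·g = -9/2 - (3/2)cos x - (2/3)sin x = f ✓

the result is g(x) = 9/2 + (5/6)cos x + (7/48)sin x


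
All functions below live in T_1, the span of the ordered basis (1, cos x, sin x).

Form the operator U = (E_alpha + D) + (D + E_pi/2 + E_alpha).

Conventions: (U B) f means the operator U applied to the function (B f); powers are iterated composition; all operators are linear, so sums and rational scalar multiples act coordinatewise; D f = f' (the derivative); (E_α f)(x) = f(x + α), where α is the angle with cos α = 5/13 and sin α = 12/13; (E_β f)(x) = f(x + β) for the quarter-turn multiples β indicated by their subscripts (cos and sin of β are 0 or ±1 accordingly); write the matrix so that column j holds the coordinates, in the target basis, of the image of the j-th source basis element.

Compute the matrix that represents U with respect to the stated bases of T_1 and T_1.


image of 1: 3
image of cos x: (10/13)cos x - (63/13)sin x
image of sin x: (63/13)cos x + (10/13)sin x
each image's coordinates form column j of the matrix

the matrix is [[3, 0, 0]; [0, 10/13, 63/13]; [0, -63/13, 10/13]] (rows listed top to bottom)


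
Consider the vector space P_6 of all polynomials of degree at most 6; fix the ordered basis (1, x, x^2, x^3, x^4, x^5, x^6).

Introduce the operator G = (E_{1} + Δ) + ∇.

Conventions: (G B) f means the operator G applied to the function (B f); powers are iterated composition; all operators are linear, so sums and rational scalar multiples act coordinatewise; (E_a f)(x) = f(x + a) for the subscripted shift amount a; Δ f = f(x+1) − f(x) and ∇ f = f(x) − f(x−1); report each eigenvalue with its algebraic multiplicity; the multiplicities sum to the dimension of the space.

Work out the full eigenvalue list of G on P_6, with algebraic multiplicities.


λ = 1 (multiplicity 7)

image of 1: 1
image of x: x + 3
image of x^2: x^2 + 6x + 1
image of x^3: x^3 + 9x^2 + 3x + 3
image of x^4: x^4 + 12x^3 + 6x^2 + 12x + 1
image of x^5: x^5 + 15x^4 + 10x^3 + 30x^2 + 5x + 3
image of x^6: x^6 + 18x^5 + 15x^4 + 60x^3 + 15x^2 + 18x + 1
the matrix is upper triangular; its diagonal is (1, 1, 1, 1, 1, 1, 1)
for a triangular matrix the eigenvalues are the diagonal entries, with algebraic multiplicity their repetition count


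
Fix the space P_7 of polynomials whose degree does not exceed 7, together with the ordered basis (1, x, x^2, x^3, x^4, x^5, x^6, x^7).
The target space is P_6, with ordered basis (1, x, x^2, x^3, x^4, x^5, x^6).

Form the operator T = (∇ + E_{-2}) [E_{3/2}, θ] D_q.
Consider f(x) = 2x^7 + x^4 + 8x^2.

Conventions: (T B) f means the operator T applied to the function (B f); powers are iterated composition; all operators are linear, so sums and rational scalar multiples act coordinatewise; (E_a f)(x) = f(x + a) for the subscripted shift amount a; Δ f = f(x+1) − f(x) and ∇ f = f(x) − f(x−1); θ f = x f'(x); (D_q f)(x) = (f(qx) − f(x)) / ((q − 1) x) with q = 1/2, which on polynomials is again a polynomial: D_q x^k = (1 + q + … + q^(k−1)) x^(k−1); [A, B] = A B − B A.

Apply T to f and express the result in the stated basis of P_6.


the result is g(x) = (1143/32)x^5 + (5715/64)x^4 + (51435/64)x^3 + (143955/128)x^2 + (467235/512)x + 313335/1024

D_q f = (127/32)x^6 + (15/8)x^3 + 12x
θ D_q f = (381/16)x^6 + (45/8)x^3 + 12x
E_{3/2} θ D_q f = (381/16)x^6 + (3429/16)x^5 + (51435/64)x^4 + (51615/32)x^3 + (469395/256)x^2 + (290541/256)x + 315621/1024
E_{3/2} D_q f = (127/32)x^6 + (1143/32)x^5 + (17145/128)x^4 + (17265/64)x^3 + (158625/512)x^2 + (105207/512)x + 142407/2048
θ E_{3/2} D_q f = (381/16)x^6 + (5715/32)x^5 + (17145/32)x^4 + (51795/64)x^3 + (158625/256)x^2 + (105207/512)x
[E_{3/2}, θ] D_q f = (1143/32)x^5 + (17145/64)x^4 + (51435/64)x^3 + (155385/128)x^2 + (475875/512)x + 315621/1024
∇ [E_{3/2}, θ] D_q f = (5715/32)x^4 + (5715/8)x^3 + (74295/64)x^2 + (29115/32)x + 146943/512
E_{-2} [E_{3/2}, θ] D_q f = (1143/32)x^5 - (5715/64)x^4 + (5715/64)x^3 - (4635/128)x^2 + (1395/512)x + 19449/1024
(∇ + E_{-2}) [E_{3/2}, θ] D_q f = (1143/32)x^5 + (5715/64)x^4 + (51435/64)x^3 + (143955/128)x^2 + (467235/512)x + 313335/1024


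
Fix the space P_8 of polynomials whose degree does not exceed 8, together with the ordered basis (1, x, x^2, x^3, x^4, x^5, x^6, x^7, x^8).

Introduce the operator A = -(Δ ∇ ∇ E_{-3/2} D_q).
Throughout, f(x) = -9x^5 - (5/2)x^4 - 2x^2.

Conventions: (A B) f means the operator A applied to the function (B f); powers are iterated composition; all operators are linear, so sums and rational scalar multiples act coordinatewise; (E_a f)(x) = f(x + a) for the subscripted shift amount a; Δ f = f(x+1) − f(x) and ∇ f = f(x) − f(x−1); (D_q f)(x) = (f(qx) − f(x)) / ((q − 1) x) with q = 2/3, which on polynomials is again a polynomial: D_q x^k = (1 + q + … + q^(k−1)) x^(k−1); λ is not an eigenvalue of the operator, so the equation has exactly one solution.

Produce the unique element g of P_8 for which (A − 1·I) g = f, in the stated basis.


the image equals g(x) = 9x^5 + (5/2)x^4 + 2x^2 - (1688/3)x + 9803/9

write g with unknown coordinates in the stated basis and equate coefficients in (A − 1·I) g = f
solving from the highest basis element down gives g = 9x^5 + (5/2)x^4 + 2x^2 - (1688/3)x + 9803/9
check: A g = -(1688/3)x + 9803/9
so A g − 1·g = -9x^5 - (5/2)x^4 - 2x^2 = f ✓


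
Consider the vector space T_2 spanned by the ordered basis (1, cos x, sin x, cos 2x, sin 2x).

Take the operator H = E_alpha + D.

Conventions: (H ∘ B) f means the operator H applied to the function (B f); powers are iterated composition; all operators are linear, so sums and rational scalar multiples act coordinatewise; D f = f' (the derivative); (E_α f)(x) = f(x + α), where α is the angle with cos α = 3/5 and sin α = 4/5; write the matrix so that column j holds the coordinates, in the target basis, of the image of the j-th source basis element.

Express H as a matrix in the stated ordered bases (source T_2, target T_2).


the matrix is [[1, 0, 0, 0, 0]; [0, 3/5, 9/5, 0, 0]; [0, -9/5, 3/5, 0, 0]; [0, 0, 0, -7/25, 74/25]; [0, 0, 0, -74/25, -7/25]] (rows listed top to bottom)

image of 1: 1
image of cos x: (3/5)cos x - (9/5)sin x
image of sin x: (9/5)cos x + (3/5)sin x
image of cos 2x: -(7/25)cos 2x - (74/25)sin 2x
image of sin 2x: (74/25)cos 2x - (7/25)sin 2x
each image's coordinates form column j of the matrix


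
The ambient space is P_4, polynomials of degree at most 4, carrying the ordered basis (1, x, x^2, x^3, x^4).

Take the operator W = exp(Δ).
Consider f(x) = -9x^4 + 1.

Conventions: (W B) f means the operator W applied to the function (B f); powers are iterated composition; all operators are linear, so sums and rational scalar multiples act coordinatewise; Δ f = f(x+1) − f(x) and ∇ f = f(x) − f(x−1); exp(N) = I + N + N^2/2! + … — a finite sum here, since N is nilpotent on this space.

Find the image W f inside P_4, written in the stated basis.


order-1 term: -36x^3 - 54x^2 - 36x - 9
order-2 term: -54x^2 - 108x - 63
order-3 term: -36x - 54
order-4 term: -9
the series for exp(Δ) f terminates at order 4
exp(Δ) f = -9x^4 - 36x^3 - 108x^2 - 180x - 134

the result is g(x) = -9x^4 - 36x^3 - 108x^2 - 180x - 134


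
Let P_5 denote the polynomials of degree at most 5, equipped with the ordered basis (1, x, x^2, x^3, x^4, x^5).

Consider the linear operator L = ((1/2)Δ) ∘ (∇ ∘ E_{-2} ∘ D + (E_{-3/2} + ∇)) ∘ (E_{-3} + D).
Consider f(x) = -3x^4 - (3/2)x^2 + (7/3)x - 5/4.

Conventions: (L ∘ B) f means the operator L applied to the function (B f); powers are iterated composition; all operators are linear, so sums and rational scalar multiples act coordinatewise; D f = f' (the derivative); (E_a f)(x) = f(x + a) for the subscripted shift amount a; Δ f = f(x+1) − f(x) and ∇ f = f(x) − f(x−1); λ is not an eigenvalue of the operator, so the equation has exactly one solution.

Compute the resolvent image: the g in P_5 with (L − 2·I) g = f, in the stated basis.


the image equals g(x) = (3/2)x^4 + (3/2)x^3 - (57/8)x^2 + (2167/48)x - 10511/192

write g with unknown coordinates in the stated basis and equate coefficients in (L − 2·I) g = f
solving from the highest basis element down gives g = (3/2)x^4 + (3/2)x^3 - (57/8)x^2 + (2167/48)x - 10511/192
check: L g = 3x^3 - (63/4)x^2 + (741/8)x - 10631/96
so L g − 2·g = -3x^4 - (3/2)x^2 + (7/3)x - 5/4 = f ✓


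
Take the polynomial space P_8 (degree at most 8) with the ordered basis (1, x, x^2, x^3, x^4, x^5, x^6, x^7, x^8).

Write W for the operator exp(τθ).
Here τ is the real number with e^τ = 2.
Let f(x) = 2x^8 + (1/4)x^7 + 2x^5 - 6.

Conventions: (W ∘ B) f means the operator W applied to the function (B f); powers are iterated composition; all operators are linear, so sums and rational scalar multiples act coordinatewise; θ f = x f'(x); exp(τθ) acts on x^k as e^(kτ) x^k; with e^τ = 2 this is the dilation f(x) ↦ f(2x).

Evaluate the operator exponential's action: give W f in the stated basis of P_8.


exp(τθ) x^k = e^(kτ) x^k; with e^τ = 2 this sends x^k to 2^k x^k
x^5 ↦ 32 x^5
x^7 ↦ 128 x^7
x^8 ↦ 256 x^8
applying this coordinatewise to f: exp(τθ) f = 512x^8 + 32x^7 + 64x^5 - 6

g(x) = 512x^8 + 32x^7 + 64x^5 - 6


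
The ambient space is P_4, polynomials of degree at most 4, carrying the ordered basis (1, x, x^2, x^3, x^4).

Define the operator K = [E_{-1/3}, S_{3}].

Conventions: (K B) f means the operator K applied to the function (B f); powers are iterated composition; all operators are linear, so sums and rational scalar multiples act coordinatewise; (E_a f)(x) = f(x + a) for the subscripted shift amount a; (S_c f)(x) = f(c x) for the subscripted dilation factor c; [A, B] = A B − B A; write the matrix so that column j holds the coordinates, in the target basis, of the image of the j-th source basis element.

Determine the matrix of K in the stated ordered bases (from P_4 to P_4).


image of 1: 0
image of x: -2/3
image of x^2: -4x + 8/9
image of x^3: -18x^2 + 8x - 26/27
image of x^4: -72x^3 + 48x^2 - (104/9)x + 80/81
each image's coordinates form column j of the matrix

the matrix is [[0, -2/3, 8/9, -26/27, 80/81]; [0, 0, -4, 8, -104/9]; [0, 0, 0, -18, 48]; [0, 0, 0, 0, -72]; [0, 0, 0, 0, 0]] (rows listed top to bottom)


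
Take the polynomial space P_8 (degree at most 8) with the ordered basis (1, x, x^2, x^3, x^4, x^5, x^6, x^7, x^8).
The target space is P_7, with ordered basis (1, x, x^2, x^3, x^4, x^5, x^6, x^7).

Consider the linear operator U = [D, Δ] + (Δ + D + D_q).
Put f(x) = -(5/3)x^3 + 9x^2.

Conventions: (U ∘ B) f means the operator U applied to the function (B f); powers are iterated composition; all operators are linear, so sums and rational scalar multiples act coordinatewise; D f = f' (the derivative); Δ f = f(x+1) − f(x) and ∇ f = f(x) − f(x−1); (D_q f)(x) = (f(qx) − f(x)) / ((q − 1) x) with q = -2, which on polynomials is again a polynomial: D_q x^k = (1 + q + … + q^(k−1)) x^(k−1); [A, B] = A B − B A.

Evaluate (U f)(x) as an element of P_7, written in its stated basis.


Δ f = -5x^2 + 13x + 22/3
D Δ f = -10x + 13
D f = -5x^2 + 18x
Δ D f = -10x + 13
[D, Δ] f = 0
Δ f = -5x^2 + 13x + 22/3
D f = -5x^2 + 18x
D_q f = -5x^2 - 9x
(Δ + D + D_q) f = -15x^2 + 22x + 22/3
([D, Δ] + (Δ + D + D_q)) f = -15x^2 + 22x + 22/3

g(x) = -15x^2 + 22x + 22/3


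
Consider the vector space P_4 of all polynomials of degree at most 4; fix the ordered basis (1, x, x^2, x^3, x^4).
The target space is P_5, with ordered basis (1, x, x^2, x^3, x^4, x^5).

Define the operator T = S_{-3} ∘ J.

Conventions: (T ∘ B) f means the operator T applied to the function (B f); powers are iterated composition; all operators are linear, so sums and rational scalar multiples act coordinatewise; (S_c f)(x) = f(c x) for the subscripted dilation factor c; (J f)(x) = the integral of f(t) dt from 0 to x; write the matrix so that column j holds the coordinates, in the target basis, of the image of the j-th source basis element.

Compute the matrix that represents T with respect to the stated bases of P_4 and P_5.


the matrix is [[0, 0, 0, 0, 0]; [-3, 0, 0, 0, 0]; [0, 9/2, 0, 0, 0]; [0, 0, -9, 0, 0]; [0, 0, 0, 81/4, 0]; [0, 0, 0, 0, -243/5]] (rows listed top to bottom)

image of 1: -3x
image of x: (9/2)x^2
image of x^2: -9x^3
image of x^3: (81/4)x^4
image of x^4: -(243/5)x^5
each image's coordinates form column j of the matrix


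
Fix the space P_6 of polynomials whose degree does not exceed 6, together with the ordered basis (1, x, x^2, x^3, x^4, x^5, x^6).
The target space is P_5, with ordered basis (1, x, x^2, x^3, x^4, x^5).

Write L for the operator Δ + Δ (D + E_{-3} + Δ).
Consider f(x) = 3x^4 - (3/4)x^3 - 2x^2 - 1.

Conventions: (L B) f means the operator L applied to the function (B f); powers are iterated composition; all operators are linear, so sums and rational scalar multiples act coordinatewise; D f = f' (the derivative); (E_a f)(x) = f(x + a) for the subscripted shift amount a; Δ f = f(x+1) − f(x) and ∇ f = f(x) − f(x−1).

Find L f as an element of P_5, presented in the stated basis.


Δ f = 12x^3 + (63/4)x^2 + (23/4)x + 1/4
D f = 12x^3 - (9/4)x^2 - 4x
E_{-3} f = 3x^4 - (147/4)x^3 + (667/4)x^2 - (1329/4)x + 977/4
Δ f = 12x^3 + (63/4)x^2 + (23/4)x + 1/4
(D + E_{-3} + Δ) f = 3x^4 - (51/4)x^3 + (721/4)x^2 - (661/2)x + 489/2
Δ (D + E_{-3} + Δ) f = 12x^3 - (81/4)x^2 + (1337/4)x - 160
(Δ + Δ (D + E_{-3} + Δ)) f = 24x^3 - (9/2)x^2 + 340x - 639/4

the image equals g(x) = 24x^3 - (9/2)x^2 + 340x - 639/4


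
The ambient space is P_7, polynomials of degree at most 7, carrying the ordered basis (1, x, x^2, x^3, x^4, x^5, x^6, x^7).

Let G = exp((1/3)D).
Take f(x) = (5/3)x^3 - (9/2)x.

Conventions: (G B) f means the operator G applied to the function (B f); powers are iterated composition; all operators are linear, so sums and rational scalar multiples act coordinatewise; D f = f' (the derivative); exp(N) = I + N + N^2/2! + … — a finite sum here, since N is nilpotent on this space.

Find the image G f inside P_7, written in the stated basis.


g(x) = (5/3)x^3 + (5/3)x^2 - (71/18)x - 233/162

order-1 term: (5/3)x^2 - 3/2
order-2 term: (5/9)x
order-3 term: 5/81
the series for exp((1/3)D) f terminates at order 3
exp((1/3)D) f = (5/3)x^3 + (5/3)x^2 - (71/18)x - 233/162


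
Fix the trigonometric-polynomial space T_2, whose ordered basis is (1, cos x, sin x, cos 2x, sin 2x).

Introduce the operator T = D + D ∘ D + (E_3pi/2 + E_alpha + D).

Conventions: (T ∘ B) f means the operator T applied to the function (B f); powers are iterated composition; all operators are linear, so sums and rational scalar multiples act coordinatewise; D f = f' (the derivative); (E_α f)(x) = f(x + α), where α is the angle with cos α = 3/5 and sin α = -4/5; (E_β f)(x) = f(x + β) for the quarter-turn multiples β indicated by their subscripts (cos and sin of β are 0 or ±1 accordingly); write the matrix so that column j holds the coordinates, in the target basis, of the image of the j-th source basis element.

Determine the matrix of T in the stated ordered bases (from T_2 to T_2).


image of 1: 2
image of cos x: -(2/5)cos x - (1/5)sin x
image of sin x: (1/5)cos x - (2/5)sin x
image of cos 2x: -(132/25)cos 2x - (76/25)sin 2x
image of sin 2x: (76/25)cos 2x - (132/25)sin 2x
each image's coordinates form column j of the matrix

the matrix is [[2, 0, 0, 0, 0]; [0, -2/5, 1/5, 0, 0]; [0, -1/5, -2/5, 0, 0]; [0, 0, 0, -132/25, 76/25]; [0, 0, 0, -76/25, -132/25]] (rows listed top to bottom)


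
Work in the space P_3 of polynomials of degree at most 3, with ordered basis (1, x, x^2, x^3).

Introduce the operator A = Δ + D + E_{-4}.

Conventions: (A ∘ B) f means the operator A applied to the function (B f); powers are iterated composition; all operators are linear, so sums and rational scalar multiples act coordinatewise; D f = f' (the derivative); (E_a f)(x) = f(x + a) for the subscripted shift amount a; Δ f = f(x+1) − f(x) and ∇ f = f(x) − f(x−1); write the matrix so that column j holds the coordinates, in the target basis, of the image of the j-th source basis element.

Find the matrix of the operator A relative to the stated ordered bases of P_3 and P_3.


the matrix is [[1, -2, 17, -63]; [0, 1, -4, 51]; [0, 0, 1, -6]; [0, 0, 0, 1]] (rows listed top to bottom)

image of 1: 1
image of x: x - 2
image of x^2: x^2 - 4x + 17
image of x^3: x^3 - 6x^2 + 51x - 63
each image's coordinates form column j of the matrix


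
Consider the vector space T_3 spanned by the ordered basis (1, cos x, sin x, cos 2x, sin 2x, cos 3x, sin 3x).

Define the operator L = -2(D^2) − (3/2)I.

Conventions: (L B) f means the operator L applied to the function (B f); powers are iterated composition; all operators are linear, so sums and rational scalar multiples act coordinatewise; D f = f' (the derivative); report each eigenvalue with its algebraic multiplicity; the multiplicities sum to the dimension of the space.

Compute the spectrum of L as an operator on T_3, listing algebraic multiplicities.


image of 1: -3/2
image of cos x: (1/2)cos x
image of sin x: (1/2)sin x
image of cos 2x: (13/2)cos 2x
image of sin 2x: (13/2)sin 2x
image of cos 3x: (33/2)cos 3x
image of sin 3x: (33/2)sin 3x
the matrix is diagonal; its diagonal is (-3/2, 1/2, 1/2, 13/2, 13/2, 33/2, 33/2)
for a triangular matrix the eigenvalues are the diagonal entries, with algebraic multiplicity their repetition count

λ = -3/2 (multiplicity 1), λ = 1/2 (multiplicity 2), λ = 13/2 (multiplicity 2), λ = 33/2 (multiplicity 2)


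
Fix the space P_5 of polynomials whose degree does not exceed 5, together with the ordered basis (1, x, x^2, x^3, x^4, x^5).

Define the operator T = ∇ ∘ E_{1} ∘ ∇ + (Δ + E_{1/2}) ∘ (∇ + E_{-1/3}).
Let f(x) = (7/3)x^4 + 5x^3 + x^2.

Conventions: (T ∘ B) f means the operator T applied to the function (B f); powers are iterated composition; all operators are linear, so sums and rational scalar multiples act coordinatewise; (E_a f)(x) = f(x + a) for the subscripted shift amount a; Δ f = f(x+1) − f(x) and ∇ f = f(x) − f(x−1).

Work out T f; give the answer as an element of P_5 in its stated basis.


∇ f = (28/3)x^3 + x^2 - (11/3)x + 5/3
E_{1} ∇ f = (28/3)x^3 + 29x^2 + (79/3)x + 25/3
∇ E_{1} ∇ f = 28x^2 + 30x + 20/3
∇ f = (28/3)x^3 + x^2 - (11/3)x + 5/3
E_{-1/3} f = (7/3)x^4 + (17/9)x^3 - (22/9)x^2 + (53/81)x - 11/243
(∇ + E_{-1/3}) f = (7/3)x^4 + (101/9)x^3 - (13/9)x^2 - (244/81)x + 394/243
Δ (∇ + E_{-1/3}) f = (28/3)x^3 + (143/3)x^2 + (361/9)x + 737/81
E_{1/2} (∇ + E_{-1/3}) f = (7/3)x^4 + (143/9)x^3 + (170/9)x^2 + (1661/324)x + 5065/3888
(Δ + E_{1/2}) (∇ + E_{-1/3}) f = (7/3)x^4 + (227/9)x^3 + (599/9)x^2 + (14657/324)x + 40441/3888
(∇ ∘ E_{1} ∘ ∇ + (Δ + E_{1/2}) ∘ (∇ + E_{-1/3})) f = (7/3)x^4 + (227/9)x^3 + (851/9)x^2 + (24377/324)x + 66361/3888

the image equals g(x) = (7/3)x^4 + (227/9)x^3 + (851/9)x^2 + (24377/324)x + 66361/3888
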